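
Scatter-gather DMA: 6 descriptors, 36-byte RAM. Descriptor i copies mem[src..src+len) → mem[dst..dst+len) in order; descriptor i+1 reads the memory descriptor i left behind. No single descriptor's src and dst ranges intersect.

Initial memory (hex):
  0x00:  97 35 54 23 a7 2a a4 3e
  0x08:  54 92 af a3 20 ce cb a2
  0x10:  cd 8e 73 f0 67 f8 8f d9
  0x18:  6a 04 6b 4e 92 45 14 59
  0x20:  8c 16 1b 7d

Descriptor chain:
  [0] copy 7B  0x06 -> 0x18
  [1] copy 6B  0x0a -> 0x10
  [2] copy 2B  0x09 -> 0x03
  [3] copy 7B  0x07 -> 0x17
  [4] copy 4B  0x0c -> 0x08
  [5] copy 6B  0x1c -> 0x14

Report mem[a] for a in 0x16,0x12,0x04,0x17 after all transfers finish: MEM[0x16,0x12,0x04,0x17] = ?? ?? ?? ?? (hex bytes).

MEM[0x16,0x12,0x04,0x17] = 20 20 af 59

D0: mem[0x18..0x1e] <- [a4 3e 54 92 af a3 20]
D1: mem[0x10..0x15] <- [af a3 20 ce cb a2]
D2: mem[0x03..0x04] <- [92 af]
D3: mem[0x17..0x1d] <- [3e 54 92 af a3 20 ce]
D4: mem[0x08..0x0b] <- [20 ce cb a2]
D5: mem[0x14..0x19] <- [20 ce 20 59 8c 16]
query mem[0x16]=0x20, mem[0x12]=0x20, mem[0x04]=0xaf, mem[0x17]=0x59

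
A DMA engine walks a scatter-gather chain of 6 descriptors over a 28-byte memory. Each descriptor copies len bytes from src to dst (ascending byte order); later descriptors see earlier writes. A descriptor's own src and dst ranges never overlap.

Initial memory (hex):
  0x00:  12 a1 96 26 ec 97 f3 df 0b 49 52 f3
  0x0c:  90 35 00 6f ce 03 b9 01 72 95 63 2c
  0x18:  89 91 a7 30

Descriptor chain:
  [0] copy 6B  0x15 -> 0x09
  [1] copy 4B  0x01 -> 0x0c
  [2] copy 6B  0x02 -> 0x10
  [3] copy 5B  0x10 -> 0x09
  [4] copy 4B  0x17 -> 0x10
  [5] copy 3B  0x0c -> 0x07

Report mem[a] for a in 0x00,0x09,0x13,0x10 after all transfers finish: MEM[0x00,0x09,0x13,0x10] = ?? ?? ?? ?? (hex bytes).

MEM[0x00,0x09,0x13,0x10] = 12 26 a7 2c

  after D0: wrote 6B at 0x09 = 95632c8991a7
  after D1: wrote 4B at 0x0c = a19626ec
  after D2: wrote 6B at 0x10 = 9626ec97f3df
  after D3: wrote 5B at 0x09 = 9626ec97f3
  after D4: wrote 4B at 0x10 = 2c8991a7
  after D5: wrote 3B at 0x07 = 97f326
query mem[0x00]=0x12, mem[0x09]=0x26, mem[0x13]=0xa7, mem[0x10]=0x2c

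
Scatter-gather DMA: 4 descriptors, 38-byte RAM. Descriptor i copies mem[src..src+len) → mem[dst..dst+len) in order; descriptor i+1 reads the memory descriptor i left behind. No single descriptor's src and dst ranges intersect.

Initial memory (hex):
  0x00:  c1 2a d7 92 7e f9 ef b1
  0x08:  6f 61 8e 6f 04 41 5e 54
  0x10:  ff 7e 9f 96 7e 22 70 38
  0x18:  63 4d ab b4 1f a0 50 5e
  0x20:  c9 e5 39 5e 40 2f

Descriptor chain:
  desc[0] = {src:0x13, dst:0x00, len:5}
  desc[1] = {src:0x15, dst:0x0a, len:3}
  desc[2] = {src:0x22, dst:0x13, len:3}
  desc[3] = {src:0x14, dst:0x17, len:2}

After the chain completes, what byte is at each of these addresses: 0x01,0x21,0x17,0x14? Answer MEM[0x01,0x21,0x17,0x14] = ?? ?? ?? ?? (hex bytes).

  after D0: wrote 5B at 0x00 = 967e227038
  after D1: wrote 3B at 0x0a = 227038
  after D2: wrote 3B at 0x13 = 395e40
  after D3: wrote 2B at 0x17 = 5e40
query mem[0x01]=0x7e, mem[0x21]=0xe5, mem[0x17]=0x5e, mem[0x14]=0x5e

MEM[0x01,0x21,0x17,0x14] = 7e e5 5e 5e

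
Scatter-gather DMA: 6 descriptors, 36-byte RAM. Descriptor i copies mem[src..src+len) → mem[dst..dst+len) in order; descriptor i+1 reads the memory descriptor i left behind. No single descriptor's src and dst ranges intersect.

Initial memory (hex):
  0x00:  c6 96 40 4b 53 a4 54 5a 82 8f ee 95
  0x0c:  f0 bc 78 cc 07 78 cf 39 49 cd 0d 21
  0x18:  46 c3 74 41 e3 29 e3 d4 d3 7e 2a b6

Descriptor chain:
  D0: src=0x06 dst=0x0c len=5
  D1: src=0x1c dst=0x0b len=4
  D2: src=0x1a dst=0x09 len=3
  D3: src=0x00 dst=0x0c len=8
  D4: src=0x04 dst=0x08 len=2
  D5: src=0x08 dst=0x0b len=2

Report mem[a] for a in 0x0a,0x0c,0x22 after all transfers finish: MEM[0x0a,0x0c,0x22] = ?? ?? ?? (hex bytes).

MEM[0x0a,0x0c,0x22] = 41 a4 2a

  after D0: wrote 5B at 0x0c = 545a828fee
  after D1: wrote 4B at 0x0b = e329e3d4
  after D2: wrote 3B at 0x09 = 7441e3
  after D3: wrote 8B at 0x0c = c696404b53a4545a
  after D4: wrote 2B at 0x08 = 53a4
  after D5: wrote 2B at 0x0b = 53a4
query mem[0x0a]=0x41, mem[0x0c]=0xa4, mem[0x22]=0x2a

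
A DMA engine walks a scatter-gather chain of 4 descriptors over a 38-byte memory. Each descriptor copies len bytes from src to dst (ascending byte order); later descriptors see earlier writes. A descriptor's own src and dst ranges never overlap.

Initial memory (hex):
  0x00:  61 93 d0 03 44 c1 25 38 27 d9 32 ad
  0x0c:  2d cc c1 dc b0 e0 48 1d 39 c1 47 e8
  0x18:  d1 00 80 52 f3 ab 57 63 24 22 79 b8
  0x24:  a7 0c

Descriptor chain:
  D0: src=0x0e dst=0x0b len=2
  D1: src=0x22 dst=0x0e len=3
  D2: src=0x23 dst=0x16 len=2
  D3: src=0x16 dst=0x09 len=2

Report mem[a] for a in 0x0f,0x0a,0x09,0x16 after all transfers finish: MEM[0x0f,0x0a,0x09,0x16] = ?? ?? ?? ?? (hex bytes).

MEM[0x0f,0x0a,0x09,0x16] = b8 a7 b8 b8

#0 dst[0x0b+2] := {0xc1,0xdc}
#1 dst[0x0e+3] := {0x79,0xb8,0xa7}
#2 dst[0x16+2] := {0xb8,0xa7}
#3 dst[0x09+2] := {0xb8,0xa7}
query mem[0x0f]=0xb8, mem[0x0a]=0xa7, mem[0x09]=0xb8, mem[0x16]=0xb8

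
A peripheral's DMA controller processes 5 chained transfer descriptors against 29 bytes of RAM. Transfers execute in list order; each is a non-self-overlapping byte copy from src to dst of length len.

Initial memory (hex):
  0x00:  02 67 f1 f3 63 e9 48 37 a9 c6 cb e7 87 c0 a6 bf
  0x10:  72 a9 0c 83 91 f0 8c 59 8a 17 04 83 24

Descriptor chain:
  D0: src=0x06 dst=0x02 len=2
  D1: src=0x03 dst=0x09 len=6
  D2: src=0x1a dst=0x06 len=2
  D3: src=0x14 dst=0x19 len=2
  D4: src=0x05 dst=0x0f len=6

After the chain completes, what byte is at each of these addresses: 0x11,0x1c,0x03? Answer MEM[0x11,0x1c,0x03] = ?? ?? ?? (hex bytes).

MEM[0x11,0x1c,0x03] = 83 24 37

#0 dst[0x02+2] := {0x48,0x37}
#1 dst[0x09+6] := {0x37,0x63,0xe9,0x48,0x37,0xa9}
#2 dst[0x06+2] := {0x04,0x83}
#3 dst[0x19+2] := {0x91,0xf0}
#4 dst[0x0f+6] := {0xe9,0x04,0x83,0xa9,0x37,0x63}
query mem[0x11]=0x83, mem[0x1c]=0x24, mem[0x03]=0x37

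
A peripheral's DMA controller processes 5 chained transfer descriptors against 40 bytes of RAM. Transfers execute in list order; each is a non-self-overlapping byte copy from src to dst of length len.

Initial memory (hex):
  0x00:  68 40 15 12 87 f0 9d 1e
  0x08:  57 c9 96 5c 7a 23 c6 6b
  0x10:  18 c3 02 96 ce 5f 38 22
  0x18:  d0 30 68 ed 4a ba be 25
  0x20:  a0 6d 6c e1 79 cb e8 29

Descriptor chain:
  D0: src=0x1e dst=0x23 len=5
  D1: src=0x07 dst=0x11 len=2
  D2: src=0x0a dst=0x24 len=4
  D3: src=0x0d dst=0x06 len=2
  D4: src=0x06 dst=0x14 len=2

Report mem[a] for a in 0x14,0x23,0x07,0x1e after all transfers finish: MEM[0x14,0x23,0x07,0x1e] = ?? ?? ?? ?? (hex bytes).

MEM[0x14,0x23,0x07,0x1e] = 23 be c6 be

#0 dst[0x23+5] := {0xbe,0x25,0xa0,0x6d,0x6c}
#1 dst[0x11+2] := {0x1e,0x57}
#2 dst[0x24+4] := {0x96,0x5c,0x7a,0x23}
#3 dst[0x06+2] := {0x23,0xc6}
#4 dst[0x14+2] := {0x23,0xc6}
query mem[0x14]=0x23, mem[0x23]=0xbe, mem[0x07]=0xc6, mem[0x1e]=0xbe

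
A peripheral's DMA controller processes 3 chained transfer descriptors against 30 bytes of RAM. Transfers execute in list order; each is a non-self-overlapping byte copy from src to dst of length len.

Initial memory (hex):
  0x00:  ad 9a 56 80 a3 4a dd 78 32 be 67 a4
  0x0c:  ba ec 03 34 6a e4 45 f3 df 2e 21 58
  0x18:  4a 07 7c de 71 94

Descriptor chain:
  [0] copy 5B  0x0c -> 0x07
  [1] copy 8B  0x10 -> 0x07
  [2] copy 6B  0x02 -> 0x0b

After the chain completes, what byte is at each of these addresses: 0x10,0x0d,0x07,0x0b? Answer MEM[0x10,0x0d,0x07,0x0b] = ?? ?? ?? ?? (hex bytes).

#0 dst[0x07+5] := {0xba,0xec,0x03,0x34,0x6a}
#1 dst[0x07+8] := {0x6a,0xe4,0x45,0xf3,0xdf,0x2e,0x21,0x58}
#2 dst[0x0b+6] := {0x56,0x80,0xa3,0x4a,0xdd,0x6a}
query mem[0x10]=0x6a, mem[0x0d]=0xa3, mem[0x07]=0x6a, mem[0x0b]=0x56

MEM[0x10,0x0d,0x07,0x0b] = 6a a3 6a 56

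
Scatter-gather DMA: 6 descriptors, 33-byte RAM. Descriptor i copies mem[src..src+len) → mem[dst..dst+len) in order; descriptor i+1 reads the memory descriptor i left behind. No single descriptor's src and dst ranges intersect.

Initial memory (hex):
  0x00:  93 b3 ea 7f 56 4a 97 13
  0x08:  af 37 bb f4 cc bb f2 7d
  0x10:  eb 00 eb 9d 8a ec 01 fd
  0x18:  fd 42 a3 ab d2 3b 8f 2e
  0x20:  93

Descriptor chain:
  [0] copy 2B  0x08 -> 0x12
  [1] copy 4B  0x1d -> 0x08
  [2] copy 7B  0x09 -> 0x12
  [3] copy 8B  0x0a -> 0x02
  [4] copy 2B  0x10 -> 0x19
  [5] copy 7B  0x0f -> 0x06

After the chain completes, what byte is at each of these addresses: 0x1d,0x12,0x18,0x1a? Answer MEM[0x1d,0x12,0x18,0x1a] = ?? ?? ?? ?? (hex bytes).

MEM[0x1d,0x12,0x18,0x1a] = 3b 8f 7d 00

D0: mem[0x12..0x13] <- [af 37]
D1: mem[0x08..0x0b] <- [3b 8f 2e 93]
D2: mem[0x12..0x18] <- [8f 2e 93 cc bb f2 7d]
D3: mem[0x02..0x09] <- [2e 93 cc bb f2 7d eb 00]
D4: mem[0x19..0x1a] <- [eb 00]
D5: mem[0x06..0x0c] <- [7d eb 00 8f 2e 93 cc]
query mem[0x1d]=0x3b, mem[0x12]=0x8f, mem[0x18]=0x7d, mem[0x1a]=0x00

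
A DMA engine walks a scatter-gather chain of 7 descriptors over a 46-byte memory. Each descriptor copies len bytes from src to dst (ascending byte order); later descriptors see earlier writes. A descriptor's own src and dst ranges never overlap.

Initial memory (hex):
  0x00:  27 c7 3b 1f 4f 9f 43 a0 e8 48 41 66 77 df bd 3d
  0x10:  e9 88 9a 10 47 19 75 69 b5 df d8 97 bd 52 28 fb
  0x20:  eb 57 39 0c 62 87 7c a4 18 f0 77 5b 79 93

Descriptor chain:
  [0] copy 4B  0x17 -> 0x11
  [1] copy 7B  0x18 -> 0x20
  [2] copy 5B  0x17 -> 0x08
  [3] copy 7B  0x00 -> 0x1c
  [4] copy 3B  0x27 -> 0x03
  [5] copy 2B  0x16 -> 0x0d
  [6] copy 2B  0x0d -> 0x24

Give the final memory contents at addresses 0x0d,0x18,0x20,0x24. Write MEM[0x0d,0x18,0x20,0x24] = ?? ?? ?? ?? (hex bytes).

MEM[0x0d,0x18,0x20,0x24] = 75 b5 4f 75

#0 dst[0x11+4] := {0x69,0xb5,0xdf,0xd8}
#1 dst[0x20+7] := {0xb5,0xdf,0xd8,0x97,0xbd,0x52,0x28}
#2 dst[0x08+5] := {0x69,0xb5,0xdf,0xd8,0x97}
#3 dst[0x1c+7] := {0x27,0xc7,0x3b,0x1f,0x4f,0x9f,0x43}
#4 dst[0x03+3] := {0xa4,0x18,0xf0}
#5 dst[0x0d+2] := {0x75,0x69}
#6 dst[0x24+2] := {0x75,0x69}
query mem[0x0d]=0x75, mem[0x18]=0xb5, mem[0x20]=0x4f, mem[0x24]=0x75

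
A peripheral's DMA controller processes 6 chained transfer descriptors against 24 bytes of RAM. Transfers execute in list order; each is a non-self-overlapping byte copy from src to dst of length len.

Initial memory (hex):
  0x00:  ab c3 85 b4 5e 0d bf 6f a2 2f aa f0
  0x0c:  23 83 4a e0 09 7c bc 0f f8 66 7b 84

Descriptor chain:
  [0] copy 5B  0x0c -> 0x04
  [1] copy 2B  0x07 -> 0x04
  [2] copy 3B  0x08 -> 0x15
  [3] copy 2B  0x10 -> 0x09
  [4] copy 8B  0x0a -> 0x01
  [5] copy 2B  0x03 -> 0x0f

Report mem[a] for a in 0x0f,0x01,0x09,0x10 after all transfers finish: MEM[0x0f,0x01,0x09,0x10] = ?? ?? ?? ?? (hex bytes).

MEM[0x0f,0x01,0x09,0x10] = 23 7c 09 83

D0: mem[0x04..0x08] <- [23 83 4a e0 09]
D1: mem[0x04..0x05] <- [e0 09]
D2: mem[0x15..0x17] <- [09 2f aa]
D3: mem[0x09..0x0a] <- [09 7c]
D4: mem[0x01..0x08] <- [7c f0 23 83 4a e0 09 7c]
D5: mem[0x0f..0x10] <- [23 83]
query mem[0x0f]=0x23, mem[0x01]=0x7c, mem[0x09]=0x09, mem[0x10]=0x83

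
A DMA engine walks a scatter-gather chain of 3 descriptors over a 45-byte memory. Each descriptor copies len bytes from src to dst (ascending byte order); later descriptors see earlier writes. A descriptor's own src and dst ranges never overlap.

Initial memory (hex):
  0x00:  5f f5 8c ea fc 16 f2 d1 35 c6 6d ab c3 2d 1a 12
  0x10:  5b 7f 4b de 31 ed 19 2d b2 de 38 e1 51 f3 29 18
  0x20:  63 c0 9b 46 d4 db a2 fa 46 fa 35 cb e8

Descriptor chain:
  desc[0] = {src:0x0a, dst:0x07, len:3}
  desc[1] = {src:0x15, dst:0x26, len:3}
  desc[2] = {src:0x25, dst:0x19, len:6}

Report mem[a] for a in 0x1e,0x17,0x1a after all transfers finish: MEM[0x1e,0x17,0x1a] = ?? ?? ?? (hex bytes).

  after D0: wrote 3B at 0x07 = 6dabc3
  after D1: wrote 3B at 0x26 = ed192d
  after D2: wrote 6B at 0x19 = dbed192dfa35
query mem[0x1e]=0x35, mem[0x17]=0x2d, mem[0x1a]=0xed

MEM[0x1e,0x17,0x1a] = 35 2d ed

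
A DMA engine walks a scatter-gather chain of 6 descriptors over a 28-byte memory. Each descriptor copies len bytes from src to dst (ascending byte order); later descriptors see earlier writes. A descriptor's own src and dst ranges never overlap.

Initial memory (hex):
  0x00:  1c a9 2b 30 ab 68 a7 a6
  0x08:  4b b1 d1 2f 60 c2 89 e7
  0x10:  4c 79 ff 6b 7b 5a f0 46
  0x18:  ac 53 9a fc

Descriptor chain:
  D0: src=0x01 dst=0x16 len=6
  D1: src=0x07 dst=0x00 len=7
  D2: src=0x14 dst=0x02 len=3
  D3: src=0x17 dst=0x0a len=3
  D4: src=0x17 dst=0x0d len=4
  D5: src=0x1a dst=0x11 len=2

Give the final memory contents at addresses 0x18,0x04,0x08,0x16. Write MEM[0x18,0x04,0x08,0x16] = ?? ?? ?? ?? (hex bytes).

MEM[0x18,0x04,0x08,0x16] = 30 a9 4b a9

D0: mem[0x16..0x1b] <- [a9 2b 30 ab 68 a7]
D1: mem[0x00..0x06] <- [a6 4b b1 d1 2f 60 c2]
D2: mem[0x02..0x04] <- [7b 5a a9]
D3: mem[0x0a..0x0c] <- [2b 30 ab]
D4: mem[0x0d..0x10] <- [2b 30 ab 68]
D5: mem[0x11..0x12] <- [68 a7]
query mem[0x18]=0x30, mem[0x04]=0xa9, mem[0x08]=0x4b, mem[0x16]=0xa9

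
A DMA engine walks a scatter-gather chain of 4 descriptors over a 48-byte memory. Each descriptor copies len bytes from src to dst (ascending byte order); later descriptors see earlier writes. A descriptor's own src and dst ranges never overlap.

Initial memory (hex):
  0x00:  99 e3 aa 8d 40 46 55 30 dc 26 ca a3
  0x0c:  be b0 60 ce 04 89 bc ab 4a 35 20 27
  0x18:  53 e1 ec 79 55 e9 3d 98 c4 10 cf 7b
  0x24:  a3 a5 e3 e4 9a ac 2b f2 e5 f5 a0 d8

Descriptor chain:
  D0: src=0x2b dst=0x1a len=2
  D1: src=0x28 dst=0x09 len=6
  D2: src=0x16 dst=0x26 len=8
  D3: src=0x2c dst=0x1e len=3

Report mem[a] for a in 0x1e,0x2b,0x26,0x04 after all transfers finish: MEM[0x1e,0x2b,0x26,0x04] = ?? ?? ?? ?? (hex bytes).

#0 dst[0x1a+2] := {0xf2,0xe5}
#1 dst[0x09+6] := {0x9a,0xac,0x2b,0xf2,0xe5,0xf5}
#2 dst[0x26+8] := {0x20,0x27,0x53,0xe1,0xf2,0xe5,0x55,0xe9}
#3 dst[0x1e+3] := {0x55,0xe9,0xa0}
query mem[0x1e]=0x55, mem[0x2b]=0xe5, mem[0x26]=0x20, mem[0x04]=0x40

MEM[0x1e,0x2b,0x26,0x04] = 55 e5 20 40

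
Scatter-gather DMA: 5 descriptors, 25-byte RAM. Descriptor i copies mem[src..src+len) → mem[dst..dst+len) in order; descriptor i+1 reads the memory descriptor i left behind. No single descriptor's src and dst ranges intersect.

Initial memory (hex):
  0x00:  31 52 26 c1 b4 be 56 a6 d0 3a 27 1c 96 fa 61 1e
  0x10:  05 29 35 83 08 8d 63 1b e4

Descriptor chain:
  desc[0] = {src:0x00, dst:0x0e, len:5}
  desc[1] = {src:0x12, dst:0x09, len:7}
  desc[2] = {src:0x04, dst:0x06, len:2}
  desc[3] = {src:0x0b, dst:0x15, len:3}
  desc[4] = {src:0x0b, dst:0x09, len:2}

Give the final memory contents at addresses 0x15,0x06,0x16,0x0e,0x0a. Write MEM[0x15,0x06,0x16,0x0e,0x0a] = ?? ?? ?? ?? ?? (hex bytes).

MEM[0x15,0x06,0x16,0x0e,0x0a] = 08 b4 8d 1b 8d

[0] 0x00->0x0e len=5 : 31 52 26 c1 b4
[1] 0x12->0x09 len=7 : b4 83 08 8d 63 1b e4
[2] 0x04->0x06 len=2 : b4 be
[3] 0x0b->0x15 len=3 : 08 8d 63
[4] 0x0b->0x09 len=2 : 08 8d
query mem[0x15]=0x08, mem[0x06]=0xb4, mem[0x16]=0x8d, mem[0x0e]=0x1b, mem[0x0a]=0x8d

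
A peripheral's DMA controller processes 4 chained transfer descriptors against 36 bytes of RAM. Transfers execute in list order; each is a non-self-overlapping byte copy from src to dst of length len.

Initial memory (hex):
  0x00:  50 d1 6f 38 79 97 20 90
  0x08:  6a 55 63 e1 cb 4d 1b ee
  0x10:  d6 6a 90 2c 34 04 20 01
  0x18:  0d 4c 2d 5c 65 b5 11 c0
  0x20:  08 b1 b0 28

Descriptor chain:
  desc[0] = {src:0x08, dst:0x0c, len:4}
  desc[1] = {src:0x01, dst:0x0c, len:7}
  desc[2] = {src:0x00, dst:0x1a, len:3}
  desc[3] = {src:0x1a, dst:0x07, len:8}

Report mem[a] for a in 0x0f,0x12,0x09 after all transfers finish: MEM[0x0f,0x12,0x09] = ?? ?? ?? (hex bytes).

  after D0: wrote 4B at 0x0c = 6a5563e1
  after D1: wrote 7B at 0x0c = d16f3879972090
  after D2: wrote 3B at 0x1a = 50d16f
  after D3: wrote 8B at 0x07 = 50d16fb511c008b1
query mem[0x0f]=0x79, mem[0x12]=0x90, mem[0x09]=0x6f

MEM[0x0f,0x12,0x09] = 79 90 6f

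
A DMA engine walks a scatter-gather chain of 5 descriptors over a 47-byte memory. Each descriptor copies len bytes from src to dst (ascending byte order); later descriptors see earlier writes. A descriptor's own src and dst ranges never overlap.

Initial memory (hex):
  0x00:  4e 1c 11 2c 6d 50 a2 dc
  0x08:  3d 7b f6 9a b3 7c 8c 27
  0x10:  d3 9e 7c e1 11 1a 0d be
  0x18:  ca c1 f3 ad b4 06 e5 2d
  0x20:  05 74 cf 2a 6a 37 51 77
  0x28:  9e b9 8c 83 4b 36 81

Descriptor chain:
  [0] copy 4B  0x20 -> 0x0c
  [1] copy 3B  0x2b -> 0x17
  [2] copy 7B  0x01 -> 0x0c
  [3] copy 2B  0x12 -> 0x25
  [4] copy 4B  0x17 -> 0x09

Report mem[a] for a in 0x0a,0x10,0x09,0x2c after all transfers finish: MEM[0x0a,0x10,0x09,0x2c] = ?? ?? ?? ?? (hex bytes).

MEM[0x0a,0x10,0x09,0x2c] = 4b 50 83 4b

D0: mem[0x0c..0x0f] <- [05 74 cf 2a]
D1: mem[0x17..0x19] <- [83 4b 36]
D2: mem[0x0c..0x12] <- [1c 11 2c 6d 50 a2 dc]
D3: mem[0x25..0x26] <- [dc e1]
D4: mem[0x09..0x0c] <- [83 4b 36 f3]
query mem[0x0a]=0x4b, mem[0x10]=0x50, mem[0x09]=0x83, mem[0x2c]=0x4b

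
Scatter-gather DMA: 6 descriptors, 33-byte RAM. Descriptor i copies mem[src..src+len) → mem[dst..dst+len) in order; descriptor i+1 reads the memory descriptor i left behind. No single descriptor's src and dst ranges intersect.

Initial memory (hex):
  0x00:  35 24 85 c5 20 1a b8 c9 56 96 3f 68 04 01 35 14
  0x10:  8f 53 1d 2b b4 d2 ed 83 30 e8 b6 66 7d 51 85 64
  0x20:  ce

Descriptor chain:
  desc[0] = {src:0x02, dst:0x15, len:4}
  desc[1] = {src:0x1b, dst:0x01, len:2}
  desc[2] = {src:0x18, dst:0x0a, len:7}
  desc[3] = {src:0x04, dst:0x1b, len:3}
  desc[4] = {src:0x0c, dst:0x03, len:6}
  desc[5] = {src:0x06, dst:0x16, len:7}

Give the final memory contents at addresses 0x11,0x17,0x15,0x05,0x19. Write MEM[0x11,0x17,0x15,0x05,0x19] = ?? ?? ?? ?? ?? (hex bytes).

D0: mem[0x15..0x18] <- [85 c5 20 1a]
D1: mem[0x01..0x02] <- [66 7d]
D2: mem[0x0a..0x10] <- [1a e8 b6 66 7d 51 85]
D3: mem[0x1b..0x1d] <- [20 1a b8]
D4: mem[0x03..0x08] <- [b6 66 7d 51 85 53]
D5: mem[0x16..0x1c] <- [51 85 53 96 1a e8 b6]
query mem[0x11]=0x53, mem[0x17]=0x85, mem[0x15]=0x85, mem[0x05]=0x7d, mem[0x19]=0x96

MEM[0x11,0x17,0x15,0x05,0x19] = 53 85 85 7d 96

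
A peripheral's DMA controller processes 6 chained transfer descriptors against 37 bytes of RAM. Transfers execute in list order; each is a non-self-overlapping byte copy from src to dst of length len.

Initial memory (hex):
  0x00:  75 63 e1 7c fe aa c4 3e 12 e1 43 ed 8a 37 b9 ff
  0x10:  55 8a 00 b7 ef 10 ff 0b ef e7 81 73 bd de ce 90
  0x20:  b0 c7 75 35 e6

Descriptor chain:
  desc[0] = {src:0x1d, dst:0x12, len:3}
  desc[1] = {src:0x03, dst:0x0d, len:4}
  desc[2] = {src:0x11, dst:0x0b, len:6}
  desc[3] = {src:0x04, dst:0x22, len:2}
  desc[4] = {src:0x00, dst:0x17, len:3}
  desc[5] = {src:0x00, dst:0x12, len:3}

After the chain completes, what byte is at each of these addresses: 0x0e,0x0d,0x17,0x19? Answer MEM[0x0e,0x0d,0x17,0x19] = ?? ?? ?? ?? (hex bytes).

[0] 0x1d->0x12 len=3 : de ce 90
[1] 0x03->0x0d len=4 : 7c fe aa c4
[2] 0x11->0x0b len=6 : 8a de ce 90 10 ff
[3] 0x04->0x22 len=2 : fe aa
[4] 0x00->0x17 len=3 : 75 63 e1
[5] 0x00->0x12 len=3 : 75 63 e1
query mem[0x0e]=0x90, mem[0x0d]=0xce, mem[0x17]=0x75, mem[0x19]=0xe1

MEM[0x0e,0x0d,0x17,0x19] = 90 ce 75 e1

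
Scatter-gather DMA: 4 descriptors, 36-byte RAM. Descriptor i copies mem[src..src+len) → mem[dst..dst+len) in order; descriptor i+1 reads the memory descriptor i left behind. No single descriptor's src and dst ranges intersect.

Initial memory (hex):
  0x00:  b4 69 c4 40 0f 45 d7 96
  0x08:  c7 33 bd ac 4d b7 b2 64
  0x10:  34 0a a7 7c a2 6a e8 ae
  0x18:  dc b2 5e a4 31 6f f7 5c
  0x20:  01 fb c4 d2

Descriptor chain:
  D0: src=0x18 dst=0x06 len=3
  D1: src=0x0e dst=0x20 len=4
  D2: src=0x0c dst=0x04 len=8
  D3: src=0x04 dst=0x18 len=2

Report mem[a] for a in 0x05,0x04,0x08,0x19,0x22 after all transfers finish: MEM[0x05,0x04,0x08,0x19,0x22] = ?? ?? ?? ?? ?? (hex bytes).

MEM[0x05,0x04,0x08,0x19,0x22] = b7 4d 34 b7 34

#0 dst[0x06+3] := {0xdc,0xb2,0x5e}
#1 dst[0x20+4] := {0xb2,0x64,0x34,0x0a}
#2 dst[0x04+8] := {0x4d,0xb7,0xb2,0x64,0x34,0x0a,0xa7,0x7c}
#3 dst[0x18+2] := {0x4d,0xb7}
query mem[0x05]=0xb7, mem[0x04]=0x4d, mem[0x08]=0x34, mem[0x19]=0xb7, mem[0x22]=0x34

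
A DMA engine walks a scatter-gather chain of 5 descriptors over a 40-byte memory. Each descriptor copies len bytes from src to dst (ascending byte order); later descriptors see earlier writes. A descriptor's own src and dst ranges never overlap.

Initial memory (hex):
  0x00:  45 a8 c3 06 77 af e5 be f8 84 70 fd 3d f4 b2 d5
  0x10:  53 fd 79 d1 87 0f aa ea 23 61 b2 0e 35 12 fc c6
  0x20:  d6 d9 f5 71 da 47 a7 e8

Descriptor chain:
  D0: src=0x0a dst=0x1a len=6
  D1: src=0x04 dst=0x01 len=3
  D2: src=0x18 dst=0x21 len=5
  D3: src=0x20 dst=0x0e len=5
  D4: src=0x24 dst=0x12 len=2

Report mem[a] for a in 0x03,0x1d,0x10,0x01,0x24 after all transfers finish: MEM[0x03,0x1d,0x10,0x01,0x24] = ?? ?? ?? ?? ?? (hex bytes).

  after D0: wrote 6B at 0x1a = 70fd3df4b2d5
  after D1: wrote 3B at 0x01 = 77afe5
  after D2: wrote 5B at 0x21 = 236170fd3d
  after D3: wrote 5B at 0x0e = d6236170fd
  after D4: wrote 2B at 0x12 = fd3d
query mem[0x03]=0xe5, mem[0x1d]=0xf4, mem[0x10]=0x61, mem[0x01]=0x77, mem[0x24]=0xfd

MEM[0x03,0x1d,0x10,0x01,0x24] = e5 f4 61 77 fd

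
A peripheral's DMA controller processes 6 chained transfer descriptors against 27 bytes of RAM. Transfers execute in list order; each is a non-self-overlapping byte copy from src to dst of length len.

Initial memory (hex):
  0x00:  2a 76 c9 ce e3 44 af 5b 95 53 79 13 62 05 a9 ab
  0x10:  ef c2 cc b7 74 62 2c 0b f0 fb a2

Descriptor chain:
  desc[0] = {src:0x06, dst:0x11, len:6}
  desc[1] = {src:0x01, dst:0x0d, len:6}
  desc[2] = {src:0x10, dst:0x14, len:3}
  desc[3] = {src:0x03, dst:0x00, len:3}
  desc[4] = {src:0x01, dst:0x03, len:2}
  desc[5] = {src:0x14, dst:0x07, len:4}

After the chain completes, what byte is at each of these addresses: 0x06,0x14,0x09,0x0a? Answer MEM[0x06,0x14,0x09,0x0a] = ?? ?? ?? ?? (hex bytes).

#0 dst[0x11+6] := {0xaf,0x5b,0x95,0x53,0x79,0x13}
#1 dst[0x0d+6] := {0x76,0xc9,0xce,0xe3,0x44,0xaf}
#2 dst[0x14+3] := {0xe3,0x44,0xaf}
#3 dst[0x00+3] := {0xce,0xe3,0x44}
#4 dst[0x03+2] := {0xe3,0x44}
#5 dst[0x07+4] := {0xe3,0x44,0xaf,0x0b}
query mem[0x06]=0xaf, mem[0x14]=0xe3, mem[0x09]=0xaf, mem[0x0a]=0x0b

MEM[0x06,0x14,0x09,0x0a] = af e3 af 0b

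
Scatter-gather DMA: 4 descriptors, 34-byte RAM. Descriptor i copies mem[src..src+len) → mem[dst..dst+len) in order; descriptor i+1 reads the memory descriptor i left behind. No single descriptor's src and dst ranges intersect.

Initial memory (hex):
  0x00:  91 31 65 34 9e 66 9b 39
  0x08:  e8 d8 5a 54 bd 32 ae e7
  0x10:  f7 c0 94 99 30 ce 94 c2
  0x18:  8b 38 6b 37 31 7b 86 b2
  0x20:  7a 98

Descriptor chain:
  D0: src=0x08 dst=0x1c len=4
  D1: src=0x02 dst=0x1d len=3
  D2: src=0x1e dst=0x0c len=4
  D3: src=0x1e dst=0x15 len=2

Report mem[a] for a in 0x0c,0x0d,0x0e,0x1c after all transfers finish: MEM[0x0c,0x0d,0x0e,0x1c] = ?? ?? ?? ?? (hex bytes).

MEM[0x0c,0x0d,0x0e,0x1c] = 34 9e 7a e8

[0] 0x08->0x1c len=4 : e8 d8 5a 54
[1] 0x02->0x1d len=3 : 65 34 9e
[2] 0x1e->0x0c len=4 : 34 9e 7a 98
[3] 0x1e->0x15 len=2 : 34 9e
query mem[0x0c]=0x34, mem[0x0d]=0x9e, mem[0x0e]=0x7a, mem[0x1c]=0xe8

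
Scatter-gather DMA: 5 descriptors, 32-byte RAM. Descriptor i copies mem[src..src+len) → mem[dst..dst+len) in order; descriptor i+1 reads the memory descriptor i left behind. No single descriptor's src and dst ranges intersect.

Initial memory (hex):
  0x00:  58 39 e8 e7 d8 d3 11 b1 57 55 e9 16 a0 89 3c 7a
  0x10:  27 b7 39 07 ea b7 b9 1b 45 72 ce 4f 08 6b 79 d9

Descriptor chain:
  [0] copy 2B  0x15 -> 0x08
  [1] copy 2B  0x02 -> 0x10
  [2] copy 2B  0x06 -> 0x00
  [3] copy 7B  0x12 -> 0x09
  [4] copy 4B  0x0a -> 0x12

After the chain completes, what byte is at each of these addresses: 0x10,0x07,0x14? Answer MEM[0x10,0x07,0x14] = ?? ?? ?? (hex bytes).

MEM[0x10,0x07,0x14] = e8 b1 b7

D0: mem[0x08..0x09] <- [b7 b9]
D1: mem[0x10..0x11] <- [e8 e7]
D2: mem[0x00..0x01] <- [11 b1]
D3: mem[0x09..0x0f] <- [39 07 ea b7 b9 1b 45]
D4: mem[0x12..0x15] <- [07 ea b7 b9]
query mem[0x10]=0xe8, mem[0x07]=0xb1, mem[0x14]=0xb7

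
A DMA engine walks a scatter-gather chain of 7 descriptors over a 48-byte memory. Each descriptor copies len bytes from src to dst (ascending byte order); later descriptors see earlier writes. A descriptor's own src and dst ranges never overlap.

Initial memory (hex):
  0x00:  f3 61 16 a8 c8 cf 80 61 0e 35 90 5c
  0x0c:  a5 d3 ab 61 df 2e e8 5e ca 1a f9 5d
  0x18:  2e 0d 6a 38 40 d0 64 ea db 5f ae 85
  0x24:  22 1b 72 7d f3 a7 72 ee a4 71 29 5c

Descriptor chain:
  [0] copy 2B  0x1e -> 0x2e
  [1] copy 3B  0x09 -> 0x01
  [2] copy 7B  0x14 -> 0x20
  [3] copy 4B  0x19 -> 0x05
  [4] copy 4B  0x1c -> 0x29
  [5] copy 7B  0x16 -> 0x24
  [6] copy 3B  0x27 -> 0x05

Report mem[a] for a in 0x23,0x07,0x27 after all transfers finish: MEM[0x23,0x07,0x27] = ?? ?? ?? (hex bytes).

MEM[0x23,0x07,0x27] = 5d 38 0d

[0] 0x1e->0x2e len=2 : 64 ea
[1] 0x09->0x01 len=3 : 35 90 5c
[2] 0x14->0x20 len=7 : ca 1a f9 5d 2e 0d 6a
[3] 0x19->0x05 len=4 : 0d 6a 38 40
[4] 0x1c->0x29 len=4 : 40 d0 64 ea
[5] 0x16->0x24 len=7 : f9 5d 2e 0d 6a 38 40
[6] 0x27->0x05 len=3 : 0d 6a 38
query mem[0x23]=0x5d, mem[0x07]=0x38, mem[0x27]=0x0d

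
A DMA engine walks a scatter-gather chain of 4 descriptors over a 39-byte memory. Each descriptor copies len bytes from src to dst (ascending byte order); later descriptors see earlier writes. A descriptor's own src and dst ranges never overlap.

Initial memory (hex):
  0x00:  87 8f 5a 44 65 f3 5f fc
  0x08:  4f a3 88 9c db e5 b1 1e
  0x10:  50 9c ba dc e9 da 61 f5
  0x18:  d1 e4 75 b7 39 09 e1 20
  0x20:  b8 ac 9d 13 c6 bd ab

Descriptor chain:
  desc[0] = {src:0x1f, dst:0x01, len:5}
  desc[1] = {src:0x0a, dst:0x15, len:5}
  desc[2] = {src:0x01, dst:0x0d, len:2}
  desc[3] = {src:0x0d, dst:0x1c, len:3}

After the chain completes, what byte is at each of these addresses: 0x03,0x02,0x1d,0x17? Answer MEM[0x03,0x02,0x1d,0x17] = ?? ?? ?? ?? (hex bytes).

  after D0: wrote 5B at 0x01 = 20b8ac9d13
  after D1: wrote 5B at 0x15 = 889cdbe5b1
  after D2: wrote 2B at 0x0d = 20b8
  after D3: wrote 3B at 0x1c = 20b81e
query mem[0x03]=0xac, mem[0x02]=0xb8, mem[0x1d]=0xb8, mem[0x17]=0xdb

MEM[0x03,0x02,0x1d,0x17] = ac b8 b8 db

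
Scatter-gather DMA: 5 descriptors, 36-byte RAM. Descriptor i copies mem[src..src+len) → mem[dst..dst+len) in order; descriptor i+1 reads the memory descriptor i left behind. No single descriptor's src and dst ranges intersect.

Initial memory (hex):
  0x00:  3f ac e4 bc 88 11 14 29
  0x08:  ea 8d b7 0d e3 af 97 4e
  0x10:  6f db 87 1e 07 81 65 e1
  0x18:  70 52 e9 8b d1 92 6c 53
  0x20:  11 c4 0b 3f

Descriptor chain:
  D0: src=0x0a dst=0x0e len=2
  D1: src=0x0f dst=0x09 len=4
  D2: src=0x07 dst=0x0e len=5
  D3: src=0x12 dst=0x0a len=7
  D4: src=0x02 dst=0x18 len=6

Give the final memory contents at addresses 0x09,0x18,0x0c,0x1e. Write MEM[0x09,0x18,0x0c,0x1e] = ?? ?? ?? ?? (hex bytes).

#0 dst[0x0e+2] := {0xb7,0x0d}
#1 dst[0x09+4] := {0x0d,0x6f,0xdb,0x87}
#2 dst[0x0e+5] := {0x29,0xea,0x0d,0x6f,0xdb}
#3 dst[0x0a+7] := {0xdb,0x1e,0x07,0x81,0x65,0xe1,0x70}
#4 dst[0x18+6] := {0xe4,0xbc,0x88,0x11,0x14,0x29}
query mem[0x09]=0x0d, mem[0x18]=0xe4, mem[0x0c]=0x07, mem[0x1e]=0x6c

MEM[0x09,0x18,0x0c,0x1e] = 0d e4 07 6c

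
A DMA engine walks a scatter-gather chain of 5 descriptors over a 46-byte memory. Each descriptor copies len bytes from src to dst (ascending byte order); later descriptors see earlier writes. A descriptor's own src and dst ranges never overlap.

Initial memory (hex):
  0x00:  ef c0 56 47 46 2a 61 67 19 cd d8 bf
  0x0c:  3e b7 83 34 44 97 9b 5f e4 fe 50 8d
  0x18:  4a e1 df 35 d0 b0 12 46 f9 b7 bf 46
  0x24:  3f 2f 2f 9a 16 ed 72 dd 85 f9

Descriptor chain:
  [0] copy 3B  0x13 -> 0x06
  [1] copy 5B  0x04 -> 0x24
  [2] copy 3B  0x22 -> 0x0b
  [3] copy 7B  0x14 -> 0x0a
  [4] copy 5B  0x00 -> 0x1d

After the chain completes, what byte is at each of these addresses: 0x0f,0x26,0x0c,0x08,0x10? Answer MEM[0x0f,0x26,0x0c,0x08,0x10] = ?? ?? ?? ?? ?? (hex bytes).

[0] 0x13->0x06 len=3 : 5f e4 fe
[1] 0x04->0x24 len=5 : 46 2a 5f e4 fe
[2] 0x22->0x0b len=3 : bf 46 46
[3] 0x14->0x0a len=7 : e4 fe 50 8d 4a e1 df
[4] 0x00->0x1d len=5 : ef c0 56 47 46
query mem[0x0f]=0xe1, mem[0x26]=0x5f, mem[0x0c]=0x50, mem[0x08]=0xfe, mem[0x10]=0xdf

MEM[0x0f,0x26,0x0c,0x08,0x10] = e1 5f 50 fe df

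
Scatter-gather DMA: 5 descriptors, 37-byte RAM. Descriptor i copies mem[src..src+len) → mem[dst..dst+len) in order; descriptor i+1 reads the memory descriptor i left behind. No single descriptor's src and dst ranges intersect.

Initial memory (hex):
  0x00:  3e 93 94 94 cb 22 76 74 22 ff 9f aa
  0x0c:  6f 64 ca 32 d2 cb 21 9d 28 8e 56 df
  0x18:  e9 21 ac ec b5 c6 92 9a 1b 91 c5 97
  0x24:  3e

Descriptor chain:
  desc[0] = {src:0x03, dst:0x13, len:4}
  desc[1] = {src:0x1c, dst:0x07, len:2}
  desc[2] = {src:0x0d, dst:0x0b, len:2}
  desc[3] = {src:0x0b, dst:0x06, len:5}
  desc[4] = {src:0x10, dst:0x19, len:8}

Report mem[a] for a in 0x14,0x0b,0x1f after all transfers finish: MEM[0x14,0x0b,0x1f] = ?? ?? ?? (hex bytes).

#0 dst[0x13+4] := {0x94,0xcb,0x22,0x76}
#1 dst[0x07+2] := {0xb5,0xc6}
#2 dst[0x0b+2] := {0x64,0xca}
#3 dst[0x06+5] := {0x64,0xca,0x64,0xca,0x32}
#4 dst[0x19+8] := {0xd2,0xcb,0x21,0x94,0xcb,0x22,0x76,0xdf}
query mem[0x14]=0xcb, mem[0x0b]=0x64, mem[0x1f]=0x76

MEM[0x14,0x0b,0x1f] = cb 64 76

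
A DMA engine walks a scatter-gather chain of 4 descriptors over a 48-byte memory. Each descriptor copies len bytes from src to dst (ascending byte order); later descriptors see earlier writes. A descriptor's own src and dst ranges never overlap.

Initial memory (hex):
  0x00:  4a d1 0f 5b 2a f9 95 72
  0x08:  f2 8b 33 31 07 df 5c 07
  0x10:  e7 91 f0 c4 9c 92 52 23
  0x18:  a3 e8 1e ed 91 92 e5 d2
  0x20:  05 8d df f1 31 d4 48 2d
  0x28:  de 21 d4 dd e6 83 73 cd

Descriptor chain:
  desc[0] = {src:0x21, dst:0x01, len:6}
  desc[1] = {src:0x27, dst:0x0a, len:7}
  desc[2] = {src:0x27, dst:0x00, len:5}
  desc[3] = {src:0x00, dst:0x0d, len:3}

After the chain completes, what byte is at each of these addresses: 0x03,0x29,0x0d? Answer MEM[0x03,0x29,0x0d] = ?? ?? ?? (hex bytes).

MEM[0x03,0x29,0x0d] = d4 21 2d

D0: mem[0x01..0x06] <- [8d df f1 31 d4 48]
D1: mem[0x0a..0x10] <- [2d de 21 d4 dd e6 83]
D2: mem[0x00..0x04] <- [2d de 21 d4 dd]
D3: mem[0x0d..0x0f] <- [2d de 21]
query mem[0x03]=0xd4, mem[0x29]=0x21, mem[0x0d]=0x2d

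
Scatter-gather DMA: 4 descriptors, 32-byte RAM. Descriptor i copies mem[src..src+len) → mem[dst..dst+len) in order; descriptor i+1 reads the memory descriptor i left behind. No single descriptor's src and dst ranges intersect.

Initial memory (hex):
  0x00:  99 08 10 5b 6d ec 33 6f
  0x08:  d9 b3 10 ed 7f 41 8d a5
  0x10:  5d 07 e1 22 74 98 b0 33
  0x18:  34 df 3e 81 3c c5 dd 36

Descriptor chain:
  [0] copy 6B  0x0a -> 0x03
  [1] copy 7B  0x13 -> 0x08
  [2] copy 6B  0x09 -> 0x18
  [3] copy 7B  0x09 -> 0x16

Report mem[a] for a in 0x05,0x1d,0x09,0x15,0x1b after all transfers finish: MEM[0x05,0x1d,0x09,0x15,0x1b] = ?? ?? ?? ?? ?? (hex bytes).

[0] 0x0a->0x03 len=6 : 10 ed 7f 41 8d a5
[1] 0x13->0x08 len=7 : 22 74 98 b0 33 34 df
[2] 0x09->0x18 len=6 : 74 98 b0 33 34 df
[3] 0x09->0x16 len=7 : 74 98 b0 33 34 df a5
query mem[0x05]=0x7f, mem[0x1d]=0xdf, mem[0x09]=0x74, mem[0x15]=0x98, mem[0x1b]=0xdf

MEM[0x05,0x1d,0x09,0x15,0x1b] = 7f df 74 98 df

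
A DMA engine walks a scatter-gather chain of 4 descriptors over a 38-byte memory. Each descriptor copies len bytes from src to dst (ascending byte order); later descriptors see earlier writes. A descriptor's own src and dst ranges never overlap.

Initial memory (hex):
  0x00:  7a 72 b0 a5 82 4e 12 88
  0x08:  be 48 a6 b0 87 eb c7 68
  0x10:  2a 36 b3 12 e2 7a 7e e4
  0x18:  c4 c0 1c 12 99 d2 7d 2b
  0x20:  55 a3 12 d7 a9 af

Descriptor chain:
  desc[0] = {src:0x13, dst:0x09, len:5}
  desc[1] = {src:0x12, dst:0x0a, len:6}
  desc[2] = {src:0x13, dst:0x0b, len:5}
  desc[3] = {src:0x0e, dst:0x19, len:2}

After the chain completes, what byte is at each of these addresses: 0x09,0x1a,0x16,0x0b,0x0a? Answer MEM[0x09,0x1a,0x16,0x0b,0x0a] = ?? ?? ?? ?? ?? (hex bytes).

MEM[0x09,0x1a,0x16,0x0b,0x0a] = 12 e4 7e 12 b3

#0 dst[0x09+5] := {0x12,0xe2,0x7a,0x7e,0xe4}
#1 dst[0x0a+6] := {0xb3,0x12,0xe2,0x7a,0x7e,0xe4}
#2 dst[0x0b+5] := {0x12,0xe2,0x7a,0x7e,0xe4}
#3 dst[0x19+2] := {0x7e,0xe4}
query mem[0x09]=0x12, mem[0x1a]=0xe4, mem[0x16]=0x7e, mem[0x0b]=0x12, mem[0x0a]=0xb3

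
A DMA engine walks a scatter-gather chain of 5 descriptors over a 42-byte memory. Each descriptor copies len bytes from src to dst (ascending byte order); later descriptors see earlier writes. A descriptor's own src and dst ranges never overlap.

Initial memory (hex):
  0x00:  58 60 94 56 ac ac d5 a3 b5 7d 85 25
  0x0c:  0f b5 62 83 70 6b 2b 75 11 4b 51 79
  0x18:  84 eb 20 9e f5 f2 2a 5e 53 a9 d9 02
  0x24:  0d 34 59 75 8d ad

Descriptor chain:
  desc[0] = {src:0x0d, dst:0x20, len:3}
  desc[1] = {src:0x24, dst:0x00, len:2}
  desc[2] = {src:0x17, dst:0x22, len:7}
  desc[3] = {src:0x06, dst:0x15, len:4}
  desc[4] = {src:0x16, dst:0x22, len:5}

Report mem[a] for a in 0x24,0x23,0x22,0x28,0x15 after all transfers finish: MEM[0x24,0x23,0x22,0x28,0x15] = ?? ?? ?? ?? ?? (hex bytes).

[0] 0x0d->0x20 len=3 : b5 62 83
[1] 0x24->0x00 len=2 : 0d 34
[2] 0x17->0x22 len=7 : 79 84 eb 20 9e f5 f2
[3] 0x06->0x15 len=4 : d5 a3 b5 7d
[4] 0x16->0x22 len=5 : a3 b5 7d eb 20
query mem[0x24]=0x7d, mem[0x23]=0xb5, mem[0x22]=0xa3, mem[0x28]=0xf2, mem[0x15]=0xd5

MEM[0x24,0x23,0x22,0x28,0x15] = 7d b5 a3 f2 d5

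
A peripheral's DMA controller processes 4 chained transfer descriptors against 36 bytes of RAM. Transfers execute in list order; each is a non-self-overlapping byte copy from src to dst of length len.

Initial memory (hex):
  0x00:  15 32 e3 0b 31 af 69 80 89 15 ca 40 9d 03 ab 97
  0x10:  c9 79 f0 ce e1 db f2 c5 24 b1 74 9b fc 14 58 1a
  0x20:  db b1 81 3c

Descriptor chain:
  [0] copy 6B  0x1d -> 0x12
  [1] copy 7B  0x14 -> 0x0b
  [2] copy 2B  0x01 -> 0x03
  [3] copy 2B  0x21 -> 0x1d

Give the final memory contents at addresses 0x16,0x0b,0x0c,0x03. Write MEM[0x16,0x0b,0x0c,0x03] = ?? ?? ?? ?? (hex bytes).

[0] 0x1d->0x12 len=6 : 14 58 1a db b1 81
[1] 0x14->0x0b len=7 : 1a db b1 81 24 b1 74
[2] 0x01->0x03 len=2 : 32 e3
[3] 0x21->0x1d len=2 : b1 81
query mem[0x16]=0xb1, mem[0x0b]=0x1a, mem[0x0c]=0xdb, mem[0x03]=0x32

MEM[0x16,0x0b,0x0c,0x03] = b1 1a db 32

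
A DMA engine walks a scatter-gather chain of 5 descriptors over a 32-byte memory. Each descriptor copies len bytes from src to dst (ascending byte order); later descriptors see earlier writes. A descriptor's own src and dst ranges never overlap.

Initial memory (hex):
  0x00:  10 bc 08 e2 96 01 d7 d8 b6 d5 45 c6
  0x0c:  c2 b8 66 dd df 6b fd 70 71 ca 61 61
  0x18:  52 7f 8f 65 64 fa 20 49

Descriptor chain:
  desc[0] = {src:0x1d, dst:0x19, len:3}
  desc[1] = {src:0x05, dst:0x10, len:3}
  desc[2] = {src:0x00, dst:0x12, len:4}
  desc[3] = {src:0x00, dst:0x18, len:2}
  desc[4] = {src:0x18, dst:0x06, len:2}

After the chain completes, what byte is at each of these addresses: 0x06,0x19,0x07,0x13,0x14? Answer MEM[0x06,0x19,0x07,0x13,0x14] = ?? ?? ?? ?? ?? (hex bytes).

MEM[0x06,0x19,0x07,0x13,0x14] = 10 bc bc bc 08

  after D0: wrote 3B at 0x19 = fa2049
  after D1: wrote 3B at 0x10 = 01d7d8
  after D2: wrote 4B at 0x12 = 10bc08e2
  after D3: wrote 2B at 0x18 = 10bc
  after D4: wrote 2B at 0x06 = 10bc
query mem[0x06]=0x10, mem[0x19]=0xbc, mem[0x07]=0xbc, mem[0x13]=0xbc, mem[0x14]=0x08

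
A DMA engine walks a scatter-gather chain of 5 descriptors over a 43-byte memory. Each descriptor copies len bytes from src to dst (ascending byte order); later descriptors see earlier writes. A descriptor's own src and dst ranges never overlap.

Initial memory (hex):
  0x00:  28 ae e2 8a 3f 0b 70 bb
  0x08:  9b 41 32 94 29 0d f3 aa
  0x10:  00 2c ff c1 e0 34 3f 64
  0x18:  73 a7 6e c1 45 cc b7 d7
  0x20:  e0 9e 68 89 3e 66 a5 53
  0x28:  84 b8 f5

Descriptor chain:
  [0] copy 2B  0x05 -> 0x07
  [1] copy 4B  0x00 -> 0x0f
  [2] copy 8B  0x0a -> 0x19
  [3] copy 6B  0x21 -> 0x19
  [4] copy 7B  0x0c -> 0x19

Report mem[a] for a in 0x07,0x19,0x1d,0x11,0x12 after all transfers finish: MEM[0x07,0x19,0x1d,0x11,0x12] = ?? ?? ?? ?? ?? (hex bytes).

[0] 0x05->0x07 len=2 : 0b 70
[1] 0x00->0x0f len=4 : 28 ae e2 8a
[2] 0x0a->0x19 len=8 : 32 94 29 0d f3 28 ae e2
[3] 0x21->0x19 len=6 : 9e 68 89 3e 66 a5
[4] 0x0c->0x19 len=7 : 29 0d f3 28 ae e2 8a
query mem[0x07]=0x0b, mem[0x19]=0x29, mem[0x1d]=0xae, mem[0x11]=0xe2, mem[0x12]=0x8a

MEM[0x07,0x19,0x1d,0x11,0x12] = 0b 29 ae e2 8a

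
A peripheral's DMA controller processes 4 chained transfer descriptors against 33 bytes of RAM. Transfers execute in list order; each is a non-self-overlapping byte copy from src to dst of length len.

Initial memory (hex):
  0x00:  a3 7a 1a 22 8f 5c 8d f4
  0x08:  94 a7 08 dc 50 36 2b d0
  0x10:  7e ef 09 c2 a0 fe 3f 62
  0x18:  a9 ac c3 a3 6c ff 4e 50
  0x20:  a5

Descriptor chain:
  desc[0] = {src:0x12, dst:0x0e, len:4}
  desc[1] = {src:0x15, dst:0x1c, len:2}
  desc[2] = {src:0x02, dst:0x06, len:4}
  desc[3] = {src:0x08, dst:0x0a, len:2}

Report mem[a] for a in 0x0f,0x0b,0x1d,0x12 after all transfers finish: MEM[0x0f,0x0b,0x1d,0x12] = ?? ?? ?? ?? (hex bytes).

#0 dst[0x0e+4] := {0x09,0xc2,0xa0,0xfe}
#1 dst[0x1c+2] := {0xfe,0x3f}
#2 dst[0x06+4] := {0x1a,0x22,0x8f,0x5c}
#3 dst[0x0a+2] := {0x8f,0x5c}
query mem[0x0f]=0xc2, mem[0x0b]=0x5c, mem[0x1d]=0x3f, mem[0x12]=0x09

MEM[0x0f,0x0b,0x1d,0x12] = c2 5c 3f 09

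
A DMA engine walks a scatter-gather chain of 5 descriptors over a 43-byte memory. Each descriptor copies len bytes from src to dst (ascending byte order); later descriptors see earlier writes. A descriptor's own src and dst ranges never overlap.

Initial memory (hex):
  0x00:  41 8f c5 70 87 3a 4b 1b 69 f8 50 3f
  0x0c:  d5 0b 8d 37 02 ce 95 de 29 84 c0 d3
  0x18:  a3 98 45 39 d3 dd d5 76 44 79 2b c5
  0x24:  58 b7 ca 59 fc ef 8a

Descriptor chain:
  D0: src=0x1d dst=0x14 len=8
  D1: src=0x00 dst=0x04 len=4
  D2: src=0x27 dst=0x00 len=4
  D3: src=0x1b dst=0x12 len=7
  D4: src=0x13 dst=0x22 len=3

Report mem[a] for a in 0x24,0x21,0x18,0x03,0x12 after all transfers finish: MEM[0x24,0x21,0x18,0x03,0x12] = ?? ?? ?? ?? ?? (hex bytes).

[0] 0x1d->0x14 len=8 : dd d5 76 44 79 2b c5 58
[1] 0x00->0x04 len=4 : 41 8f c5 70
[2] 0x27->0x00 len=4 : 59 fc ef 8a
[3] 0x1b->0x12 len=7 : 58 d3 dd d5 76 44 79
[4] 0x13->0x22 len=3 : d3 dd d5
query mem[0x24]=0xd5, mem[0x21]=0x79, mem[0x18]=0x79, mem[0x03]=0x8a, mem[0x12]=0x58

MEM[0x24,0x21,0x18,0x03,0x12] = d5 79 79 8a 58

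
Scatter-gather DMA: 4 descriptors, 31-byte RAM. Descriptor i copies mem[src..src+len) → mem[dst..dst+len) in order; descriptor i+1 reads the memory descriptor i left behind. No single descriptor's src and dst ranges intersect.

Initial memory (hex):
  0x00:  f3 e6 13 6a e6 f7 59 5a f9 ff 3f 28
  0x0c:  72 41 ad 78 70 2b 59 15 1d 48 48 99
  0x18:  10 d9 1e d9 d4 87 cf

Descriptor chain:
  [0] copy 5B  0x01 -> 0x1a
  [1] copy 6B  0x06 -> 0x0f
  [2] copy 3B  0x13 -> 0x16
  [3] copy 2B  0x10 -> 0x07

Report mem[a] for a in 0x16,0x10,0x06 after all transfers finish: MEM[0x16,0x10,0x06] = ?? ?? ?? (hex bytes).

D0: mem[0x1a..0x1e] <- [e6 13 6a e6 f7]
D1: mem[0x0f..0x14] <- [59 5a f9 ff 3f 28]
D2: mem[0x16..0x18] <- [3f 28 48]
D3: mem[0x07..0x08] <- [5a f9]
query mem[0x16]=0x3f, mem[0x10]=0x5a, mem[0x06]=0x59

MEM[0x16,0x10,0x06] = 3f 5a 59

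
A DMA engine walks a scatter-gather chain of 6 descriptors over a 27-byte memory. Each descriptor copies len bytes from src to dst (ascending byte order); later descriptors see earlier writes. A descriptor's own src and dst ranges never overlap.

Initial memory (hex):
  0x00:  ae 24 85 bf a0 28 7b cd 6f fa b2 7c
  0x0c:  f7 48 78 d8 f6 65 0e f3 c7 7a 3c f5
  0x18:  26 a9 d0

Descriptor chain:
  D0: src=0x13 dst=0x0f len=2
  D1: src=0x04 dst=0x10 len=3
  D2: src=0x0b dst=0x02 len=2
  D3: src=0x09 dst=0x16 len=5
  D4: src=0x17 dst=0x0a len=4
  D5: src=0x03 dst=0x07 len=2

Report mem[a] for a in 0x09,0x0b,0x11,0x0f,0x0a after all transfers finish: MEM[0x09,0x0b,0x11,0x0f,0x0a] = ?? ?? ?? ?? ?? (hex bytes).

D0: mem[0x0f..0x10] <- [f3 c7]
D1: mem[0x10..0x12] <- [a0 28 7b]
D2: mem[0x02..0x03] <- [7c f7]
D3: mem[0x16..0x1a] <- [fa b2 7c f7 48]
D4: mem[0x0a..0x0d] <- [b2 7c f7 48]
D5: mem[0x07..0x08] <- [f7 a0]
query mem[0x09]=0xfa, mem[0x0b]=0x7c, mem[0x11]=0x28, mem[0x0f]=0xf3, mem[0x0a]=0xb2

MEM[0x09,0x0b,0x11,0x0f,0x0a] = fa 7c 28 f3 b2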